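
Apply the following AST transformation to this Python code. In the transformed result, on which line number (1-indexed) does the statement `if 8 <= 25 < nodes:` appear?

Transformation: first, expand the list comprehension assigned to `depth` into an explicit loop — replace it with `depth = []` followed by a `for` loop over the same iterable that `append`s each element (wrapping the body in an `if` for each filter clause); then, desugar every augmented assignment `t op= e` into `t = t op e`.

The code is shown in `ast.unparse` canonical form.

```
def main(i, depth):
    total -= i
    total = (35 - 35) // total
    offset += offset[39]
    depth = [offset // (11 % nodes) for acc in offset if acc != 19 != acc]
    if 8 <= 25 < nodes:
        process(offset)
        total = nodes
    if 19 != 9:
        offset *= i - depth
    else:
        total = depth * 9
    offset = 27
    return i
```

Transformed code:
def main(i, depth):
    total = total - i
    total = (35 - 35) // total
    offset = offset + offset[39]
    depth = []
    for acc in offset:
        if acc != 19 != acc:
            depth.append(offset // (11 % nodes))
    if 8 <= 25 < nodes:
        process(offset)
        total = nodes
    if 19 != 9:
        offset = offset * (i - depth)
    else:
        total = depth * 9
    offset = 27
    return i

9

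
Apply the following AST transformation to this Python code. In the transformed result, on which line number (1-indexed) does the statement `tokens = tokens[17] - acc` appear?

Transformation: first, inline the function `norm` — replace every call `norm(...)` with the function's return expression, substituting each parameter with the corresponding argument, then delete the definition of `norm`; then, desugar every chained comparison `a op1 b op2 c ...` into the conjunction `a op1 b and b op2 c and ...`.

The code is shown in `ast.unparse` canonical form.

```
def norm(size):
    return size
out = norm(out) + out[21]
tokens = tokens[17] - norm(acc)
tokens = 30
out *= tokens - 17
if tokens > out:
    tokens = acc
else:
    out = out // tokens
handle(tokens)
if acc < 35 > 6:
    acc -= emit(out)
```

Transformed code:
out = out + out[21]
tokens = tokens[17] - acc
tokens = 30
out *= tokens - 17
if tokens > out:
    tokens = acc
else:
    out = out // tokens
handle(tokens)
if acc < 35 and 35 > 6:
    acc -= emit(out)

2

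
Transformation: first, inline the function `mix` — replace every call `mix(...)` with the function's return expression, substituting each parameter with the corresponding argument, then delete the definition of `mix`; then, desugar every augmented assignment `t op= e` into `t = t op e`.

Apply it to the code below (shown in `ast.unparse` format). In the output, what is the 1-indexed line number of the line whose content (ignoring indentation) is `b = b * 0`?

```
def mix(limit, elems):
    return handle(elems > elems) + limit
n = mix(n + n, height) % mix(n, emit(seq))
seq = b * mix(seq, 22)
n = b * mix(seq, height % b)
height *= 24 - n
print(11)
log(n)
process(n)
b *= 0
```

Transformed code:
n = (handle(height > height) + (n + n)) % (handle(emit(seq) > emit(seq)) + n)
seq = b * (handle(22 > 22) + seq)
n = b * (handle(height % b > height % b) + seq)
height = height * (24 - n)
print(11)
log(n)
process(n)
b = b * 0

8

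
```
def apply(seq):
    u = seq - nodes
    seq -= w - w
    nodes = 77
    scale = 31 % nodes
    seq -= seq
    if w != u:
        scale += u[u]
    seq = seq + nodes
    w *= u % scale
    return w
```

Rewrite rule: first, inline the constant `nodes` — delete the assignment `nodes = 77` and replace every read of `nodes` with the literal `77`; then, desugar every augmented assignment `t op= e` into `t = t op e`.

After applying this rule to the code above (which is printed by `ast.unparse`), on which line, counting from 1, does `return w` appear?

10

Transformed code:
def apply(seq):
    u = seq - 77
    seq = seq - (w - w)
    scale = 31 % 77
    seq = seq - seq
    if w != u:
        scale = scale + u[u]
    seq = seq + 77
    w = w * (u % scale)
    return w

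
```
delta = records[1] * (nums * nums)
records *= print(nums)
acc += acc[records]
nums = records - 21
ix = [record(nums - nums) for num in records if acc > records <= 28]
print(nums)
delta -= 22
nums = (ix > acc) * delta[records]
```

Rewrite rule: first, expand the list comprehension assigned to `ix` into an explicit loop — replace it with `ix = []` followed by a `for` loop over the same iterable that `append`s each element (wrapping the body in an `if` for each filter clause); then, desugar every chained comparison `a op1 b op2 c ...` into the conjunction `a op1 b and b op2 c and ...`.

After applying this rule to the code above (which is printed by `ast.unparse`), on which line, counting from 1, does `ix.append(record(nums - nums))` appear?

8

Transformed code:
delta = records[1] * (nums * nums)
records *= print(nums)
acc += acc[records]
nums = records - 21
ix = []
for num in records:
    if acc > records and records <= 28:
        ix.append(record(nums - nums))
print(nums)
delta -= 22
nums = (ix > acc) * delta[records]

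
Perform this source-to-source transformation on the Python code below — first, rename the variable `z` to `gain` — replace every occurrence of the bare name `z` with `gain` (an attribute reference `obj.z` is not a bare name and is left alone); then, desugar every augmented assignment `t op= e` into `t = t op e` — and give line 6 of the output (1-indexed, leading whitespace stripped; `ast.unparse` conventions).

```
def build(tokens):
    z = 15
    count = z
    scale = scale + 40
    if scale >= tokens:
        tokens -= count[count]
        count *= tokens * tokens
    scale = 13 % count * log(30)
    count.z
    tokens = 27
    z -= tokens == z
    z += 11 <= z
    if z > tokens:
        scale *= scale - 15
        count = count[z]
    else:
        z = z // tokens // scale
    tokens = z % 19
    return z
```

Transformed code:
def build(tokens):
    gain = 15
    count = gain
    scale = scale + 40
    if scale >= tokens:
        tokens = tokens - count[count]
        count = count * (tokens * tokens)
    scale = 13 % count * log(30)
    count.z
    tokens = 27
    gain = gain - (tokens == gain)
    gain = gain + (11 <= gain)
    if gain > tokens:
        scale = scale * (scale - 15)
        count = count[gain]
    else:
        gain = gain // tokens // scale
    tokens = gain % 19
    return gain

tokens = tokens - count[count]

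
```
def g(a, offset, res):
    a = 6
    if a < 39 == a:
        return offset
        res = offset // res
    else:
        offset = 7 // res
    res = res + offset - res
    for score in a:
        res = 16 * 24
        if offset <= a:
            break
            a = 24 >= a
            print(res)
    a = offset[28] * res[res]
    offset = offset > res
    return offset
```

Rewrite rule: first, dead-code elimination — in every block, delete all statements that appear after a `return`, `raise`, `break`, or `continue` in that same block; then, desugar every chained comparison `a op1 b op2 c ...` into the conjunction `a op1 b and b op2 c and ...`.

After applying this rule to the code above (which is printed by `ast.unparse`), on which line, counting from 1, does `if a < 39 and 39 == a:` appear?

3

Transformed code:
def g(a, offset, res):
    a = 6
    if a < 39 and 39 == a:
        return offset
    else:
        offset = 7 // res
    res = res + offset - res
    for score in a:
        res = 16 * 24
        if offset <= a:
            break
    a = offset[28] * res[res]
    offset = offset > res
    return offset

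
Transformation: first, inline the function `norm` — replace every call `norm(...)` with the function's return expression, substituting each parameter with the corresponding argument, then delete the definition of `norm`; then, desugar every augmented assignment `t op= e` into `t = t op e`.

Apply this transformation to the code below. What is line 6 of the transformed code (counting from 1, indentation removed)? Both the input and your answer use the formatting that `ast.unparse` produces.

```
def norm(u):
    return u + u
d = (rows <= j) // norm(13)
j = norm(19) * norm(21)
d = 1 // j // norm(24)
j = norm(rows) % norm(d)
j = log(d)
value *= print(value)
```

value = value * print(value)

Transformed code:
d = (rows <= j) // (13 + 13)
j = (19 + 19) * (21 + 21)
d = 1 // j // (24 + 24)
j = (rows + rows) % (d + d)
j = log(d)
value = value * print(value)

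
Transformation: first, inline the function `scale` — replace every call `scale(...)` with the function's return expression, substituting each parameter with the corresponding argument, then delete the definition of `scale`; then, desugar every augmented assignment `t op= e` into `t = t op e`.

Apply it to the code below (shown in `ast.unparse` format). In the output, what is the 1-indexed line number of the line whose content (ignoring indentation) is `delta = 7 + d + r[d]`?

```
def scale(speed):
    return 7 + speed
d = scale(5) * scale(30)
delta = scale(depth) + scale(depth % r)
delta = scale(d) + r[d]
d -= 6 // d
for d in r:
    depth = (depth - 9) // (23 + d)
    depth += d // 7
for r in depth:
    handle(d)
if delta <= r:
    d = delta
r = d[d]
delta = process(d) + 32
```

Transformed code:
d = (7 + 5) * (7 + 30)
delta = 7 + depth + (7 + depth % r)
delta = 7 + d + r[d]
d = d - 6 // d
for d in r:
    depth = (depth - 9) // (23 + d)
    depth = depth + d // 7
for r in depth:
    handle(d)
if delta <= r:
    d = delta
r = d[d]
delta = process(d) + 32

3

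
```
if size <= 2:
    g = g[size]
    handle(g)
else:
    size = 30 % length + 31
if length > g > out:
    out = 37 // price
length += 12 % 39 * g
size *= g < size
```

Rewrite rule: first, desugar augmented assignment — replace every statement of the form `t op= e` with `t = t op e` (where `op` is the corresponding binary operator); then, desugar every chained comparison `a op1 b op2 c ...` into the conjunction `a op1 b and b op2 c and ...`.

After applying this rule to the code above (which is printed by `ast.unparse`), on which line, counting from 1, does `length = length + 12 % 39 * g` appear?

Transformed code:
if size <= 2:
    g = g[size]
    handle(g)
else:
    size = 30 % length + 31
if length > g and g > out:
    out = 37 // price
length = length + 12 % 39 * g
size = size * (g < size)

8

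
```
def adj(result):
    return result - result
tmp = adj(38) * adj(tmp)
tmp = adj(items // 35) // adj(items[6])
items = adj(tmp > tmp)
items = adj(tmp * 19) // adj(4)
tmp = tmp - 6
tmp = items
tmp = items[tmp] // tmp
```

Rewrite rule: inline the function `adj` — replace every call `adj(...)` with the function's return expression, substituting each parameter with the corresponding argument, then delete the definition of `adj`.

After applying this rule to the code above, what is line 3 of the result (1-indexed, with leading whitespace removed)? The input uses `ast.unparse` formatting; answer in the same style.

items = (tmp > tmp) - (tmp > tmp)

Transformed code:
tmp = (38 - 38) * (tmp - tmp)
tmp = (items // 35 - items // 35) // (items[6] - items[6])
items = (tmp > tmp) - (tmp > tmp)
items = (tmp * 19 - tmp * 19) // (4 - 4)
tmp = tmp - 6
tmp = items
tmp = items[tmp] // tmp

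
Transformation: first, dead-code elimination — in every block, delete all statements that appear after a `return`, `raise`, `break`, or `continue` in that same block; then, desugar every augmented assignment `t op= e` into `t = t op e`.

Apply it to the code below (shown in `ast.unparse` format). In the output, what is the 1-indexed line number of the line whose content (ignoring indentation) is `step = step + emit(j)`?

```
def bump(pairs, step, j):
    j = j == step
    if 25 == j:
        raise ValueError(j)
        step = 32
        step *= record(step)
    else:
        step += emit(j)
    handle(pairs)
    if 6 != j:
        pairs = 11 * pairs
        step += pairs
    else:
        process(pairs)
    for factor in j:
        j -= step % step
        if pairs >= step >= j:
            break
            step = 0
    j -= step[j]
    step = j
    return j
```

6

Transformed code:
def bump(pairs, step, j):
    j = j == step
    if 25 == j:
        raise ValueError(j)
    else:
        step = step + emit(j)
    handle(pairs)
    if 6 != j:
        pairs = 11 * pairs
        step = step + pairs
    else:
        process(pairs)
    for factor in j:
        j = j - step % step
        if pairs >= step >= j:
            break
    j = j - step[j]
    step = j
    return j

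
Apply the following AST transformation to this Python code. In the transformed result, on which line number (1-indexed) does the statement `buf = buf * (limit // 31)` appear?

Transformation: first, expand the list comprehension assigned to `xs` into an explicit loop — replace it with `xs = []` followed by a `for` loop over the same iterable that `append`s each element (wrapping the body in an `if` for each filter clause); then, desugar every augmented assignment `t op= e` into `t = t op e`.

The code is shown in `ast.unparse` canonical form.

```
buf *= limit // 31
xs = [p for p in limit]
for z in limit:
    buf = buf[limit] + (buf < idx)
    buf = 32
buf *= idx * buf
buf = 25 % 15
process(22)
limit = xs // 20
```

1

Transformed code:
buf = buf * (limit // 31)
xs = []
for p in limit:
    xs.append(p)
for z in limit:
    buf = buf[limit] + (buf < idx)
    buf = 32
buf = buf * (idx * buf)
buf = 25 % 15
process(22)
limit = xs // 20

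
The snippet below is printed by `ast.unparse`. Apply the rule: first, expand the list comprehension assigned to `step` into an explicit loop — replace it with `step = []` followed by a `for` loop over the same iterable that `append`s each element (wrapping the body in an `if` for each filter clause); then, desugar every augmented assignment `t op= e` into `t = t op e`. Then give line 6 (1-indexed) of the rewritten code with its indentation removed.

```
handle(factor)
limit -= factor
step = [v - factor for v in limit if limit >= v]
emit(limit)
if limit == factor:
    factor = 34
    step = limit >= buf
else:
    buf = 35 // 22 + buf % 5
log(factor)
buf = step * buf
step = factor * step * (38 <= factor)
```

step.append(v - factor)

Transformed code:
handle(factor)
limit = limit - factor
step = []
for v in limit:
    if limit >= v:
        step.append(v - factor)
emit(limit)
if limit == factor:
    factor = 34
    step = limit >= buf
else:
    buf = 35 // 22 + buf % 5
log(factor)
buf = step * buf
step = factor * step * (38 <= factor)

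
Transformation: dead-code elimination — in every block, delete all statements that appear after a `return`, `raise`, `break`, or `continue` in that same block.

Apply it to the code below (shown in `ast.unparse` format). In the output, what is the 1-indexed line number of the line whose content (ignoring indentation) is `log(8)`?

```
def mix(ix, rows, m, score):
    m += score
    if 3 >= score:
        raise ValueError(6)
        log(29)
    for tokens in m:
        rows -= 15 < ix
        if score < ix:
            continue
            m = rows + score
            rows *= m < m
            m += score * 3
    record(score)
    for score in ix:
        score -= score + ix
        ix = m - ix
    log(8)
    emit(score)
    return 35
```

13

Transformed code:
def mix(ix, rows, m, score):
    m += score
    if 3 >= score:
        raise ValueError(6)
    for tokens in m:
        rows -= 15 < ix
        if score < ix:
            continue
    record(score)
    for score in ix:
        score -= score + ix
        ix = m - ix
    log(8)
    emit(score)
    return 35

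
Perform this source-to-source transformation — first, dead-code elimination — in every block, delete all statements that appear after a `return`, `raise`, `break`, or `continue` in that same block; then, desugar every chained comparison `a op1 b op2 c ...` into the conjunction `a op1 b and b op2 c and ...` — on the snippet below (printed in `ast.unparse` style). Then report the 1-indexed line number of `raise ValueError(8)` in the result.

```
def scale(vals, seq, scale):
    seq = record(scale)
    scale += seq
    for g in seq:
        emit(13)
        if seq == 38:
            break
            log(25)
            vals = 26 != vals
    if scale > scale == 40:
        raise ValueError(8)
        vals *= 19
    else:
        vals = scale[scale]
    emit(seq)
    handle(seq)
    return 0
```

9

Transformed code:
def scale(vals, seq, scale):
    seq = record(scale)
    scale += seq
    for g in seq:
        emit(13)
        if seq == 38:
            break
    if scale > scale and scale == 40:
        raise ValueError(8)
    else:
        vals = scale[scale]
    emit(seq)
    handle(seq)
    return 0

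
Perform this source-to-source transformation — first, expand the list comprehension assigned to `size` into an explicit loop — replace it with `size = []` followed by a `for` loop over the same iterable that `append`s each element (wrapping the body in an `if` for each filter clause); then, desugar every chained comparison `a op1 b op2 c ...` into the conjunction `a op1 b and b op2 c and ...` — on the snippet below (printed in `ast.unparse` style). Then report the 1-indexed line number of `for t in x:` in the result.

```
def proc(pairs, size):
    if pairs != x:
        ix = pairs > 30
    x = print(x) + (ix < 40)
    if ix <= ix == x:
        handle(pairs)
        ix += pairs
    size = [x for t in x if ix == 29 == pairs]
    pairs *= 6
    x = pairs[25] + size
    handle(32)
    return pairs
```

9

Transformed code:
def proc(pairs, size):
    if pairs != x:
        ix = pairs > 30
    x = print(x) + (ix < 40)
    if ix <= ix and ix == x:
        handle(pairs)
        ix += pairs
    size = []
    for t in x:
        if ix == 29 and 29 == pairs:
            size.append(x)
    pairs *= 6
    x = pairs[25] + size
    handle(32)
    return pairs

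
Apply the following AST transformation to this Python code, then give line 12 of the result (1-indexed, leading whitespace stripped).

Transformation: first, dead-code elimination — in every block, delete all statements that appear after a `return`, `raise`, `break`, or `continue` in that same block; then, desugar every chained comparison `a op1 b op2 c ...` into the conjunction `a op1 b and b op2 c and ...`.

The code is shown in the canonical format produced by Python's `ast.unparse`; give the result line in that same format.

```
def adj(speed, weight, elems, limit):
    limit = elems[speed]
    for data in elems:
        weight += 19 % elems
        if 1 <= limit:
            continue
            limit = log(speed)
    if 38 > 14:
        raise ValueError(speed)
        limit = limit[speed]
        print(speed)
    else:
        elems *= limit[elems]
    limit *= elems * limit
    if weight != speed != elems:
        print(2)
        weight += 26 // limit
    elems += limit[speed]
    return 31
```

if weight != speed and speed != elems:

Transformed code:
def adj(speed, weight, elems, limit):
    limit = elems[speed]
    for data in elems:
        weight += 19 % elems
        if 1 <= limit:
            continue
    if 38 > 14:
        raise ValueError(speed)
    else:
        elems *= limit[elems]
    limit *= elems * limit
    if weight != speed and speed != elems:
        print(2)
        weight += 26 // limit
    elems += limit[speed]
    return 31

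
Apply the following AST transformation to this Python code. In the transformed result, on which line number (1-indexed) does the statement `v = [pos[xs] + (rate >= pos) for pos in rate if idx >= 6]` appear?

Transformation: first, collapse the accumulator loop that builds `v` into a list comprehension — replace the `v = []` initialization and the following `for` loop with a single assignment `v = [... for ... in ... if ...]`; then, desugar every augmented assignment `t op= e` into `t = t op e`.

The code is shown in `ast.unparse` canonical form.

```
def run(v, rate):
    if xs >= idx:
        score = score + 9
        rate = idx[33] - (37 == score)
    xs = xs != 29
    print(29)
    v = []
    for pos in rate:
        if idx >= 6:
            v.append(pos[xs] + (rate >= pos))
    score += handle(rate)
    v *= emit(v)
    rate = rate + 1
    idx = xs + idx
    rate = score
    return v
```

Transformed code:
def run(v, rate):
    if xs >= idx:
        score = score + 9
        rate = idx[33] - (37 == score)
    xs = xs != 29
    print(29)
    v = [pos[xs] + (rate >= pos) for pos in rate if idx >= 6]
    score = score + handle(rate)
    v = v * emit(v)
    rate = rate + 1
    idx = xs + idx
    rate = score
    return v

7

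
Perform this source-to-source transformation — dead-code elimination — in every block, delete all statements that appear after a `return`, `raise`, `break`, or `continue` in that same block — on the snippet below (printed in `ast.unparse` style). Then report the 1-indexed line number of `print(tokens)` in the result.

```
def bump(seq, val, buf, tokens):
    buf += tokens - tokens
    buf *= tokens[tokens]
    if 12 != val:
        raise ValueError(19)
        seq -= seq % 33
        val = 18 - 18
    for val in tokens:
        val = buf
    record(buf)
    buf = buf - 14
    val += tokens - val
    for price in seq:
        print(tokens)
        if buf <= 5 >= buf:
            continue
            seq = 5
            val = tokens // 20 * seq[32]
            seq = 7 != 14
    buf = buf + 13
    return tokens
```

12

Transformed code:
def bump(seq, val, buf, tokens):
    buf += tokens - tokens
    buf *= tokens[tokens]
    if 12 != val:
        raise ValueError(19)
    for val in tokens:
        val = buf
    record(buf)
    buf = buf - 14
    val += tokens - val
    for price in seq:
        print(tokens)
        if buf <= 5 >= buf:
            continue
    buf = buf + 13
    return tokens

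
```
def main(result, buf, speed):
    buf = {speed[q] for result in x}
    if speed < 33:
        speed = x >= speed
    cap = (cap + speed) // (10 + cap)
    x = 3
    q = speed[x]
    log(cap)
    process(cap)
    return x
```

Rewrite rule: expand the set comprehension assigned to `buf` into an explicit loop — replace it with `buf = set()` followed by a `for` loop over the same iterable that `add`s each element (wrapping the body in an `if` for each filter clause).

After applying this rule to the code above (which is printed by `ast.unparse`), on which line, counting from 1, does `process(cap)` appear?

11

Transformed code:
def main(result, buf, speed):
    buf = set()
    for result in x:
        buf.add(speed[q])
    if speed < 33:
        speed = x >= speed
    cap = (cap + speed) // (10 + cap)
    x = 3
    q = speed[x]
    log(cap)
    process(cap)
    return x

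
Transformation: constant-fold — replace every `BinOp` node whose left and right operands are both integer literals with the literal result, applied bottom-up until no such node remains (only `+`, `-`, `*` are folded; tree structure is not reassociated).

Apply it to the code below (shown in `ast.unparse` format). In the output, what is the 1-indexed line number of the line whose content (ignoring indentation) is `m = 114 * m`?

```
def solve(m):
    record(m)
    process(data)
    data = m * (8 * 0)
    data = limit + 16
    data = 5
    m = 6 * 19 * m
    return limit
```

7

Transformed code:
def solve(m):
    record(m)
    process(data)
    data = m * 0
    data = limit + 16
    data = 5
    m = 114 * m
    return limit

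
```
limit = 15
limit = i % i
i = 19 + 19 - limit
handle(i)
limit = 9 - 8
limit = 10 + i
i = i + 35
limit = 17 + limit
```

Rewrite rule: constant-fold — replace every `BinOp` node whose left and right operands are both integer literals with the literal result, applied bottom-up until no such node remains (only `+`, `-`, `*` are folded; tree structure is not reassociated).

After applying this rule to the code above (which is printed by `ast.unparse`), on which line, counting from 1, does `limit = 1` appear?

5

Transformed code:
limit = 15
limit = i % i
i = 38 - limit
handle(i)
limit = 1
limit = 10 + i
i = i + 35
limit = 17 + limit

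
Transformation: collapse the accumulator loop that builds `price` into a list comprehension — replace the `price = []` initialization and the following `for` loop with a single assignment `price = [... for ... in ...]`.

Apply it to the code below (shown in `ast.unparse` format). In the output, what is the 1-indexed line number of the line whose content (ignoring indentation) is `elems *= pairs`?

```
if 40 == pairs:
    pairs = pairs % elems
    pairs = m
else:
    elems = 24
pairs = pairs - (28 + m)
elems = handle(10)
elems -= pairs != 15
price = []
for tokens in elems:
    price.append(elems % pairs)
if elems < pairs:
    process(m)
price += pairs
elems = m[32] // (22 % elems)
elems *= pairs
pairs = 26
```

14

Transformed code:
if 40 == pairs:
    pairs = pairs % elems
    pairs = m
else:
    elems = 24
pairs = pairs - (28 + m)
elems = handle(10)
elems -= pairs != 15
price = [elems % pairs for tokens in elems]
if elems < pairs:
    process(m)
price += pairs
elems = m[32] // (22 % elems)
elems *= pairs
pairs = 26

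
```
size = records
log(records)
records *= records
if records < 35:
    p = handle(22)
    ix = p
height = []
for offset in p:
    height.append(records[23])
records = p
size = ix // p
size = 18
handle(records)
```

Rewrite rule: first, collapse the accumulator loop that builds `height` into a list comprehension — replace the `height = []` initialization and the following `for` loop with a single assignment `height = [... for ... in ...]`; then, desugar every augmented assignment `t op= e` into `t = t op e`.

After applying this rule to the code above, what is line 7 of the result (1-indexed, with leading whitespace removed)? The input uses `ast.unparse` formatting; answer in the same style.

Transformed code:
size = records
log(records)
records = records * records
if records < 35:
    p = handle(22)
    ix = p
height = [records[23] for offset in p]
records = p
size = ix // p
size = 18
handle(records)

height = [records[23] for offset in p]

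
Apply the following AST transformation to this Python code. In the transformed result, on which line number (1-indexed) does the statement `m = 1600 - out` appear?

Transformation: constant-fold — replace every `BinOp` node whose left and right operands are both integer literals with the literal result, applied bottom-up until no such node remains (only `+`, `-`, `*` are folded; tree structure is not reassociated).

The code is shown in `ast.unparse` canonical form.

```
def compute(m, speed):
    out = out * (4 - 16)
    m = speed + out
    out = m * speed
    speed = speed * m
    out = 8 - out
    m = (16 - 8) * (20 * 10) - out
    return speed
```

7

Transformed code:
def compute(m, speed):
    out = out * -12
    m = speed + out
    out = m * speed
    speed = speed * m
    out = 8 - out
    m = 1600 - out
    return speed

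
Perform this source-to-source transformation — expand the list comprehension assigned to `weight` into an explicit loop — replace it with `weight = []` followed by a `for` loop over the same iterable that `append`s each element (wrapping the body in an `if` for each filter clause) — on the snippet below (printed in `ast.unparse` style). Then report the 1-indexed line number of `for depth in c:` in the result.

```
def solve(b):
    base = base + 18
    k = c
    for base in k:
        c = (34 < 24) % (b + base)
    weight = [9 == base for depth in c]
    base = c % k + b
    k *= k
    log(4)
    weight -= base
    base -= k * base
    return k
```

7

Transformed code:
def solve(b):
    base = base + 18
    k = c
    for base in k:
        c = (34 < 24) % (b + base)
    weight = []
    for depth in c:
        weight.append(9 == base)
    base = c % k + b
    k *= k
    log(4)
    weight -= base
    base -= k * base
    return k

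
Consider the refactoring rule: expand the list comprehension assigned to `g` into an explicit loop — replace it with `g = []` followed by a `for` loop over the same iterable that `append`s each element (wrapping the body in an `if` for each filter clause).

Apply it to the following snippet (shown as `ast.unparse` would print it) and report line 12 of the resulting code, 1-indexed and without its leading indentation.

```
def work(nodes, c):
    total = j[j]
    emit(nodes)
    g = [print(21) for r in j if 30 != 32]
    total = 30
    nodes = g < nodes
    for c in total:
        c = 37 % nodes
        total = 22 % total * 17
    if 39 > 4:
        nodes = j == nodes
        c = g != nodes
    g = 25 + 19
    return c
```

total = 22 % total * 17

Transformed code:
def work(nodes, c):
    total = j[j]
    emit(nodes)
    g = []
    for r in j:
        if 30 != 32:
            g.append(print(21))
    total = 30
    nodes = g < nodes
    for c in total:
        c = 37 % nodes
        total = 22 % total * 17
    if 39 > 4:
        nodes = j == nodes
        c = g != nodes
    g = 25 + 19
    return c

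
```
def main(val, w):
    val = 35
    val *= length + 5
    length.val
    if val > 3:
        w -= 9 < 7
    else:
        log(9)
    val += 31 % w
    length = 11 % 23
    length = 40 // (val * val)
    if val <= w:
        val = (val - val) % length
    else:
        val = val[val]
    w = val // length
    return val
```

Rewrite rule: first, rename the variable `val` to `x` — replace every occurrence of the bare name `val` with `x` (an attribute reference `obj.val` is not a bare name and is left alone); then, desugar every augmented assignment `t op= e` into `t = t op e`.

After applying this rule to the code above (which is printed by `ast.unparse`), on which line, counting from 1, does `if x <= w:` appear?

Transformed code:
def main(x, w):
    x = 35
    x = x * (length + 5)
    length.val
    if x > 3:
        w = w - (9 < 7)
    else:
        log(9)
    x = x + 31 % w
    length = 11 % 23
    length = 40 // (x * x)
    if x <= w:
        x = (x - x) % length
    else:
        x = x[x]
    w = x // length
    return x

12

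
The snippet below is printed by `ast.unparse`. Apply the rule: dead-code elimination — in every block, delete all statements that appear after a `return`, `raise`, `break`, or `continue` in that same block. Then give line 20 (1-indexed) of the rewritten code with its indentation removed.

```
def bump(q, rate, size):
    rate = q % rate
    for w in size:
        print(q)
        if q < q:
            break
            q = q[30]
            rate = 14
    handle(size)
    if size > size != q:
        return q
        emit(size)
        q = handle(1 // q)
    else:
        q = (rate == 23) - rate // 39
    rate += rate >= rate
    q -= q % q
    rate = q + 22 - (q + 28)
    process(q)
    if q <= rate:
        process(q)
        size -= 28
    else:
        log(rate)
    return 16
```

log(rate)

Transformed code:
def bump(q, rate, size):
    rate = q % rate
    for w in size:
        print(q)
        if q < q:
            break
    handle(size)
    if size > size != q:
        return q
    else:
        q = (rate == 23) - rate // 39
    rate += rate >= rate
    q -= q % q
    rate = q + 22 - (q + 28)
    process(q)
    if q <= rate:
        process(q)
        size -= 28
    else:
        log(rate)
    return 16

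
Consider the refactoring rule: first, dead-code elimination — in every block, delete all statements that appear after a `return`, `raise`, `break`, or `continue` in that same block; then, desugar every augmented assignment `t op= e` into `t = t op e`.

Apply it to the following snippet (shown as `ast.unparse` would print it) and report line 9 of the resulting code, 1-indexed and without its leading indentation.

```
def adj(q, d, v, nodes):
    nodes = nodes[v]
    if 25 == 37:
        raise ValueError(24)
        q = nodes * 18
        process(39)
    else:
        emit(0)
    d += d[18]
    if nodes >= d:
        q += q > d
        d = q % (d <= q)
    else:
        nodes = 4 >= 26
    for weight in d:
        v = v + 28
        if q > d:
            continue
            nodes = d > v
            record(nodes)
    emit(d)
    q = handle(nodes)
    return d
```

Transformed code:
def adj(q, d, v, nodes):
    nodes = nodes[v]
    if 25 == 37:
        raise ValueError(24)
    else:
        emit(0)
    d = d + d[18]
    if nodes >= d:
        q = q + (q > d)
        d = q % (d <= q)
    else:
        nodes = 4 >= 26
    for weight in d:
        v = v + 28
        if q > d:
            continue
    emit(d)
    q = handle(nodes)
    return d

q = q + (q > d)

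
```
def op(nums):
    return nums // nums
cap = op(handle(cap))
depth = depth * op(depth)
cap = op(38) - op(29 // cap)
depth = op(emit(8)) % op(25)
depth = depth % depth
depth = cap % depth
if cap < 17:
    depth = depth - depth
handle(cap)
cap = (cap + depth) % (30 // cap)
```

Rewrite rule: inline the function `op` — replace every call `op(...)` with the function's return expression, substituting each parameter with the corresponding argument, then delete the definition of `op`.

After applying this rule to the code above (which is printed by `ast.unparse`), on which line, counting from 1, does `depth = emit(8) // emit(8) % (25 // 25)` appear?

4

Transformed code:
cap = handle(cap) // handle(cap)
depth = depth * (depth // depth)
cap = 38 // 38 - 29 // cap // (29 // cap)
depth = emit(8) // emit(8) % (25 // 25)
depth = depth % depth
depth = cap % depth
if cap < 17:
    depth = depth - depth
handle(cap)
cap = (cap + depth) % (30 // cap)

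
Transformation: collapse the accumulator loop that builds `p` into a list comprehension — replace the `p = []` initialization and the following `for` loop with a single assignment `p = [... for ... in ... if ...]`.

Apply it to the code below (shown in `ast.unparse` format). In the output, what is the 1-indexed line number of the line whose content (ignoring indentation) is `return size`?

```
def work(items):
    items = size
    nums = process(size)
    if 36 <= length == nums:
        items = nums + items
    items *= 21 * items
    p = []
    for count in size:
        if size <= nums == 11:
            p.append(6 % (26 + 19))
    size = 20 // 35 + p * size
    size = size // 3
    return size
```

Transformed code:
def work(items):
    items = size
    nums = process(size)
    if 36 <= length == nums:
        items = nums + items
    items *= 21 * items
    p = [6 % (26 + 19) for count in size if size <= nums == 11]
    size = 20 // 35 + p * size
    size = size // 3
    return size

10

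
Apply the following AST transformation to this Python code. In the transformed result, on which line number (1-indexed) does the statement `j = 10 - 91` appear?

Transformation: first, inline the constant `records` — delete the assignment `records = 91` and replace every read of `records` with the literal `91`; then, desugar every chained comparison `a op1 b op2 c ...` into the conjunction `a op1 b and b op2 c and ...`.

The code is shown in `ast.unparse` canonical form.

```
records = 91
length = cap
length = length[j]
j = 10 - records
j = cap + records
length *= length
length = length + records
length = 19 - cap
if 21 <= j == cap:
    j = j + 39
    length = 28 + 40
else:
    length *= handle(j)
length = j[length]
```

3

Transformed code:
length = cap
length = length[j]
j = 10 - 91
j = cap + 91
length *= length
length = length + 91
length = 19 - cap
if 21 <= j and j == cap:
    j = j + 39
    length = 28 + 40
else:
    length *= handle(j)
length = j[length]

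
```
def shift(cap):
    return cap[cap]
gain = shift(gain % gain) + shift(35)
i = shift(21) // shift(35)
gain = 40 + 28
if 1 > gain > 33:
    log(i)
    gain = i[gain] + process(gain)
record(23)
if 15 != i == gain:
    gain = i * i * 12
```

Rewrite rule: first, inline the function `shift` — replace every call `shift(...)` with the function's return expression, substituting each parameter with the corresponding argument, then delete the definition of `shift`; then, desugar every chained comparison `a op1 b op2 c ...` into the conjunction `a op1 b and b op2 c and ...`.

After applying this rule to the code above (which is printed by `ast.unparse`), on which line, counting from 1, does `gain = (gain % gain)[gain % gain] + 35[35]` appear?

Transformed code:
gain = (gain % gain)[gain % gain] + 35[35]
i = 21[21] // 35[35]
gain = 40 + 28
if 1 > gain and gain > 33:
    log(i)
    gain = i[gain] + process(gain)
record(23)
if 15 != i and i == gain:
    gain = i * i * 12

1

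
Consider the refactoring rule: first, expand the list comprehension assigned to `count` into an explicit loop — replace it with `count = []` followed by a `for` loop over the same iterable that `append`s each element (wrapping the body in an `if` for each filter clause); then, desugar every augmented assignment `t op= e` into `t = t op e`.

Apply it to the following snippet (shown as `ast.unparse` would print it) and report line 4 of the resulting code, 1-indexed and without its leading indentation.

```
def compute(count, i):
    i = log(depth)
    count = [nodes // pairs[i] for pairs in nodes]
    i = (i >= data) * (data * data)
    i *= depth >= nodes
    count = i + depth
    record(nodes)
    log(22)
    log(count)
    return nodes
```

for pairs in nodes:

Transformed code:
def compute(count, i):
    i = log(depth)
    count = []
    for pairs in nodes:
        count.append(nodes // pairs[i])
    i = (i >= data) * (data * data)
    i = i * (depth >= nodes)
    count = i + depth
    record(nodes)
    log(22)
    log(count)
    return nodes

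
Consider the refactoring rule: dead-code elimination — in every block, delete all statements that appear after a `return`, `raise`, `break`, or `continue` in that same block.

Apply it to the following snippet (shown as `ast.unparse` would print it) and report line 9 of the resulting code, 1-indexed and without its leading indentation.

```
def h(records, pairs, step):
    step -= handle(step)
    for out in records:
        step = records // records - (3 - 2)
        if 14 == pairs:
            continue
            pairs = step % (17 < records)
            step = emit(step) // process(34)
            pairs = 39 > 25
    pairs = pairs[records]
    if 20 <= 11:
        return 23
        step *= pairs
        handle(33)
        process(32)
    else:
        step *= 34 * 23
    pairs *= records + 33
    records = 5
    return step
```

Transformed code:
def h(records, pairs, step):
    step -= handle(step)
    for out in records:
        step = records // records - (3 - 2)
        if 14 == pairs:
            continue
    pairs = pairs[records]
    if 20 <= 11:
        return 23
    else:
        step *= 34 * 23
    pairs *= records + 33
    records = 5
    return step

return 23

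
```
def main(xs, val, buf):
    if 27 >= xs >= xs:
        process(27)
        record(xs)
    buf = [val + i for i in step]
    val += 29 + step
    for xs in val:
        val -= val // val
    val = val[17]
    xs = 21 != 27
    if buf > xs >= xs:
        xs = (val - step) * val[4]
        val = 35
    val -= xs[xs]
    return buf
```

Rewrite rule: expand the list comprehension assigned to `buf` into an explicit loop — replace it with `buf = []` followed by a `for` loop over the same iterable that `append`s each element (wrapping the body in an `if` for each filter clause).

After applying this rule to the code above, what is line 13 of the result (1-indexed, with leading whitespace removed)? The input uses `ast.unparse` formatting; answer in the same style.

Transformed code:
def main(xs, val, buf):
    if 27 >= xs >= xs:
        process(27)
        record(xs)
    buf = []
    for i in step:
        buf.append(val + i)
    val += 29 + step
    for xs in val:
        val -= val // val
    val = val[17]
    xs = 21 != 27
    if buf > xs >= xs:
        xs = (val - step) * val[4]
        val = 35
    val -= xs[xs]
    return buf

if buf > xs >= xs:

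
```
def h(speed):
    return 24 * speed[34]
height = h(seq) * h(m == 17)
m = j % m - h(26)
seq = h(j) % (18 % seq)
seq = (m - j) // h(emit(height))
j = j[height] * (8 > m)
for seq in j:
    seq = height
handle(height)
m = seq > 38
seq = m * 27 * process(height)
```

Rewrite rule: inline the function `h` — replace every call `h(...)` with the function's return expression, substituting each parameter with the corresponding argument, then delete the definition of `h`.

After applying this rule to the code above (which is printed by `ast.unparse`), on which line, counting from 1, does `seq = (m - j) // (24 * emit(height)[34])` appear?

4

Transformed code:
height = 24 * seq[34] * (24 * (m == 17)[34])
m = j % m - 24 * 26[34]
seq = 24 * j[34] % (18 % seq)
seq = (m - j) // (24 * emit(height)[34])
j = j[height] * (8 > m)
for seq in j:
    seq = height
handle(height)
m = seq > 38
seq = m * 27 * process(height)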